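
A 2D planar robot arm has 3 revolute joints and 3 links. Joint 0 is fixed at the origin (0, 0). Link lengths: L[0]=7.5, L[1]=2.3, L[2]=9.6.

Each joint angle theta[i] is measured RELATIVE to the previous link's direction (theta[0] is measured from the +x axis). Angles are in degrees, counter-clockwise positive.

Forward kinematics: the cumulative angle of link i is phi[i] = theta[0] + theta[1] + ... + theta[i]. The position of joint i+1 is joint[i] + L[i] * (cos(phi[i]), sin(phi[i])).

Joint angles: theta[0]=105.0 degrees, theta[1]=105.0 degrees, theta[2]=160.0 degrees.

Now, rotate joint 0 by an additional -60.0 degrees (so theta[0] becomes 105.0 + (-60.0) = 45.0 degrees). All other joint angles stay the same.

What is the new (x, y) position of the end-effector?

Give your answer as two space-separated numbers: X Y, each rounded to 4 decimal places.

joint[0] = (0.0000, 0.0000)  (base)
link 0: phi[0] = 45 = 45 deg
  cos(45 deg) = 0.7071, sin(45 deg) = 0.7071
  joint[1] = (0.0000, 0.0000) + 7.5 * (0.7071, 0.7071) = (0.0000 + 5.3033, 0.0000 + 5.3033) = (5.3033, 5.3033)
link 1: phi[1] = 45 + 105 = 150 deg
  cos(150 deg) = -0.8660, sin(150 deg) = 0.5000
  joint[2] = (5.3033, 5.3033) + 2.3 * (-0.8660, 0.5000) = (5.3033 + -1.9919, 5.3033 + 1.1500) = (3.3114, 6.4533)
link 2: phi[2] = 45 + 105 + 160 = 310 deg
  cos(310 deg) = 0.6428, sin(310 deg) = -0.7660
  joint[3] = (3.3114, 6.4533) + 9.6 * (0.6428, -0.7660) = (3.3114 + 6.1708, 6.4533 + -7.3540) = (9.4822, -0.9007)
End effector: (9.4822, -0.9007)

Answer: 9.4822 -0.9007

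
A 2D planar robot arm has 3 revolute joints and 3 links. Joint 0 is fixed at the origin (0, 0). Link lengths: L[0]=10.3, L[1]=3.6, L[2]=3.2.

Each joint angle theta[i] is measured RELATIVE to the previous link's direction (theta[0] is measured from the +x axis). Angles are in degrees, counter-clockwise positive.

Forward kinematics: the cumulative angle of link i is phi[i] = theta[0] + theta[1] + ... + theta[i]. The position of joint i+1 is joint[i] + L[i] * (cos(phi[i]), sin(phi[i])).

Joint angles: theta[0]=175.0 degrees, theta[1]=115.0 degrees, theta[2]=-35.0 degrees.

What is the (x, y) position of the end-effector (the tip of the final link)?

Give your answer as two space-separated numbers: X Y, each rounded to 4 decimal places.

joint[0] = (0.0000, 0.0000)  (base)
link 0: phi[0] = 175 = 175 deg
  cos(175 deg) = -0.9962, sin(175 deg) = 0.0872
  joint[1] = (0.0000, 0.0000) + 10.3 * (-0.9962, 0.0872) = (0.0000 + -10.2608, 0.0000 + 0.8977) = (-10.2608, 0.8977)
link 1: phi[1] = 175 + 115 = 290 deg
  cos(290 deg) = 0.3420, sin(290 deg) = -0.9397
  joint[2] = (-10.2608, 0.8977) + 3.6 * (0.3420, -0.9397) = (-10.2608 + 1.2313, 0.8977 + -3.3829) = (-9.0295, -2.4852)
link 2: phi[2] = 175 + 115 + -35 = 255 deg
  cos(255 deg) = -0.2588, sin(255 deg) = -0.9659
  joint[3] = (-9.0295, -2.4852) + 3.2 * (-0.2588, -0.9659) = (-9.0295 + -0.8282, -2.4852 + -3.0910) = (-9.8578, -5.5762)
End effector: (-9.8578, -5.5762)

Answer: -9.8578 -5.5762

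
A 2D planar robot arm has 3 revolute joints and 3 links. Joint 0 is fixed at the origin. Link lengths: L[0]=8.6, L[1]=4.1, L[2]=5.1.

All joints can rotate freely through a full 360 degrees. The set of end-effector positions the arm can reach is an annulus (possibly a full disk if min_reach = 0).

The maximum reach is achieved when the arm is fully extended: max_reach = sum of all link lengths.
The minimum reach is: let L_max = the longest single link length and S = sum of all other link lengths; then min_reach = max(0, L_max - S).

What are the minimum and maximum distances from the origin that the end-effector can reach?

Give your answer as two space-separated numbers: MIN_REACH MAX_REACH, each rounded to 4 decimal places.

Answer: 0.0000 17.8000

Derivation:
Link lengths: [8.6, 4.1, 5.1]
max_reach = 8.6 + 4.1 + 5.1 = 17.8
L_max = max([8.6, 4.1, 5.1]) = 8.6
S (sum of others) = 17.8 - 8.6 = 9.2
min_reach = max(0, 8.6 - 9.2) = max(0, -0.6) = 0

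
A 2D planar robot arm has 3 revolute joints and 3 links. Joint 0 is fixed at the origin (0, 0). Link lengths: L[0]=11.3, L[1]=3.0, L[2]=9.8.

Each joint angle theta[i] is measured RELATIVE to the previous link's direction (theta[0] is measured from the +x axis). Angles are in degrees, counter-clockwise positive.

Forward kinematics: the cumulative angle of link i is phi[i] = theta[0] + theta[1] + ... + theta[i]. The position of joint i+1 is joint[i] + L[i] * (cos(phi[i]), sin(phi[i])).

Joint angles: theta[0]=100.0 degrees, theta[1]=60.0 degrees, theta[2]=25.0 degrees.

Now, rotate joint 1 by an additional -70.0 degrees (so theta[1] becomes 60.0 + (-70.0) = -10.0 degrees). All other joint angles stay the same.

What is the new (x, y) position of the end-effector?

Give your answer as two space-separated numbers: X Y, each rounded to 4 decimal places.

joint[0] = (0.0000, 0.0000)  (base)
link 0: phi[0] = 100 = 100 deg
  cos(100 deg) = -0.1736, sin(100 deg) = 0.9848
  joint[1] = (0.0000, 0.0000) + 11.3 * (-0.1736, 0.9848) = (0.0000 + -1.9622, 0.0000 + 11.1283) = (-1.9622, 11.1283)
link 1: phi[1] = 100 + -10 = 90 deg
  cos(90 deg) = 0.0000, sin(90 deg) = 1.0000
  joint[2] = (-1.9622, 11.1283) + 3 * (0.0000, 1.0000) = (-1.9622 + 0.0000, 11.1283 + 3.0000) = (-1.9622, 14.1283)
link 2: phi[2] = 100 + -10 + 25 = 115 deg
  cos(115 deg) = -0.4226, sin(115 deg) = 0.9063
  joint[3] = (-1.9622, 14.1283) + 9.8 * (-0.4226, 0.9063) = (-1.9622 + -4.1417, 14.1283 + 8.8818) = (-6.1039, 23.0101)
End effector: (-6.1039, 23.0101)

Answer: -6.1039 23.0101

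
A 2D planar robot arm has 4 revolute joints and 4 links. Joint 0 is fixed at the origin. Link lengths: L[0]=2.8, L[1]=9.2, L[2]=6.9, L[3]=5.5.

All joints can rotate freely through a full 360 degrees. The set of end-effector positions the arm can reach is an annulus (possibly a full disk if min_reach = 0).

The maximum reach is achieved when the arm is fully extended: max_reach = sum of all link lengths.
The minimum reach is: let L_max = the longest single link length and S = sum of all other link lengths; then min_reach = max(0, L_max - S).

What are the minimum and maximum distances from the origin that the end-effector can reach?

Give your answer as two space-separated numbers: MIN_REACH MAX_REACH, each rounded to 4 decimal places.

Link lengths: [2.8, 9.2, 6.9, 5.5]
max_reach = 2.8 + 9.2 + 6.9 + 5.5 = 24.4
L_max = max([2.8, 9.2, 6.9, 5.5]) = 9.2
S (sum of others) = 24.4 - 9.2 = 15.2
min_reach = max(0, 9.2 - 15.2) = max(0, -6) = 0

Answer: 0.0000 24.4000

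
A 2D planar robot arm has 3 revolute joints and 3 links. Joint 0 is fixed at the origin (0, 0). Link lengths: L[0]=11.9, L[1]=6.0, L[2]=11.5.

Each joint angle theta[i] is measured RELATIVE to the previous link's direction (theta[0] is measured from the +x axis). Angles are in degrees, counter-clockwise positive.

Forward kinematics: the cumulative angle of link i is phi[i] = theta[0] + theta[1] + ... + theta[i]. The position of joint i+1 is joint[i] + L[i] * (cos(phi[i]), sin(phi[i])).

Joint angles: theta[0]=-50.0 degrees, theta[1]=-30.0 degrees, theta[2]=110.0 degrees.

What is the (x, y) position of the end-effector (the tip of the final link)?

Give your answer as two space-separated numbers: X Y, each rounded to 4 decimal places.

Answer: 18.6504 -9.2748

Derivation:
joint[0] = (0.0000, 0.0000)  (base)
link 0: phi[0] = -50 = -50 deg
  cos(-50 deg) = 0.6428, sin(-50 deg) = -0.7660
  joint[1] = (0.0000, 0.0000) + 11.9 * (0.6428, -0.7660) = (0.0000 + 7.6492, 0.0000 + -9.1159) = (7.6492, -9.1159)
link 1: phi[1] = -50 + -30 = -80 deg
  cos(-80 deg) = 0.1736, sin(-80 deg) = -0.9848
  joint[2] = (7.6492, -9.1159) + 6 * (0.1736, -0.9848) = (7.6492 + 1.0419, -9.1159 + -5.9088) = (8.6911, -15.0248)
link 2: phi[2] = -50 + -30 + 110 = 30 deg
  cos(30 deg) = 0.8660, sin(30 deg) = 0.5000
  joint[3] = (8.6911, -15.0248) + 11.5 * (0.8660, 0.5000) = (8.6911 + 9.9593, -15.0248 + 5.7500) = (18.6504, -9.2748)
End effector: (18.6504, -9.2748)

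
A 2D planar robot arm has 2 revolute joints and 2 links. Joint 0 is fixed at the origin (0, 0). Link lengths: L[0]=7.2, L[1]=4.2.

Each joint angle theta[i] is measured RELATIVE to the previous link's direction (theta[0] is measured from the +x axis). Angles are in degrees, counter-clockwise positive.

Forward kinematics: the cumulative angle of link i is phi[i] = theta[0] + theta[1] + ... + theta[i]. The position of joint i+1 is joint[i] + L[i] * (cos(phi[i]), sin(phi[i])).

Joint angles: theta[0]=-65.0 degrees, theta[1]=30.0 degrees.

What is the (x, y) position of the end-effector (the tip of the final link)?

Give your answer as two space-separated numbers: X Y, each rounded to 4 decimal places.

Answer: 6.4833 -8.9344

Derivation:
joint[0] = (0.0000, 0.0000)  (base)
link 0: phi[0] = -65 = -65 deg
  cos(-65 deg) = 0.4226, sin(-65 deg) = -0.9063
  joint[1] = (0.0000, 0.0000) + 7.2 * (0.4226, -0.9063) = (0.0000 + 3.0429, 0.0000 + -6.5254) = (3.0429, -6.5254)
link 1: phi[1] = -65 + 30 = -35 deg
  cos(-35 deg) = 0.8192, sin(-35 deg) = -0.5736
  joint[2] = (3.0429, -6.5254) + 4.2 * (0.8192, -0.5736) = (3.0429 + 3.4404, -6.5254 + -2.4090) = (6.4833, -8.9344)
End effector: (6.4833, -8.9344)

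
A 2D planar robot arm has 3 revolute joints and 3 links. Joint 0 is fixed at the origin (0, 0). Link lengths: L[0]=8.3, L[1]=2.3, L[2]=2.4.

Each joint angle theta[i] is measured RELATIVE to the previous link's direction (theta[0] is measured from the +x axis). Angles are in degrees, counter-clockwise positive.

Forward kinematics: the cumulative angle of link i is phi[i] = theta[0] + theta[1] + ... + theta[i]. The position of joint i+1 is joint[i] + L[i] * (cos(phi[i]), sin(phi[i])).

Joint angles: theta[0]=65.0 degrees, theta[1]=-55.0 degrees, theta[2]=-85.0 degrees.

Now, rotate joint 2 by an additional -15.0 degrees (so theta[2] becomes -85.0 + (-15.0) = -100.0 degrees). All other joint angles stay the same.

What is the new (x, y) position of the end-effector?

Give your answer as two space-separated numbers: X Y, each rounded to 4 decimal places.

joint[0] = (0.0000, 0.0000)  (base)
link 0: phi[0] = 65 = 65 deg
  cos(65 deg) = 0.4226, sin(65 deg) = 0.9063
  joint[1] = (0.0000, 0.0000) + 8.3 * (0.4226, 0.9063) = (0.0000 + 3.5077, 0.0000 + 7.5224) = (3.5077, 7.5224)
link 1: phi[1] = 65 + -55 = 10 deg
  cos(10 deg) = 0.9848, sin(10 deg) = 0.1736
  joint[2] = (3.5077, 7.5224) + 2.3 * (0.9848, 0.1736) = (3.5077 + 2.2651, 7.5224 + 0.3994) = (5.7728, 7.9217)
link 2: phi[2] = 65 + -55 + -100 = -90 deg
  cos(-90 deg) = 0.0000, sin(-90 deg) = -1.0000
  joint[3] = (5.7728, 7.9217) + 2.4 * (0.0000, -1.0000) = (5.7728 + 0.0000, 7.9217 + -2.4000) = (5.7728, 5.5217)
End effector: (5.7728, 5.5217)

Answer: 5.7728 5.5217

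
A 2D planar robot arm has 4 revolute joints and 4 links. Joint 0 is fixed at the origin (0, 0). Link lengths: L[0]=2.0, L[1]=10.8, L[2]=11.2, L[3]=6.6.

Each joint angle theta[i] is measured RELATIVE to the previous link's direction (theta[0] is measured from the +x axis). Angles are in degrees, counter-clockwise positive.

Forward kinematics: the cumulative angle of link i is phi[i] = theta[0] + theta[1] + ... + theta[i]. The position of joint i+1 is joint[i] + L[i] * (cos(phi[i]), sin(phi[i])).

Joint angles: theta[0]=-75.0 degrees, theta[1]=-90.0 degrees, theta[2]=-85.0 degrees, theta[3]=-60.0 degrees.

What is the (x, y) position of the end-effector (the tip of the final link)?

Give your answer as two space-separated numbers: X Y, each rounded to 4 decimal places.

Answer: -9.5026 10.8534

Derivation:
joint[0] = (0.0000, 0.0000)  (base)
link 0: phi[0] = -75 = -75 deg
  cos(-75 deg) = 0.2588, sin(-75 deg) = -0.9659
  joint[1] = (0.0000, 0.0000) + 2 * (0.2588, -0.9659) = (0.0000 + 0.5176, 0.0000 + -1.9319) = (0.5176, -1.9319)
link 1: phi[1] = -75 + -90 = -165 deg
  cos(-165 deg) = -0.9659, sin(-165 deg) = -0.2588
  joint[2] = (0.5176, -1.9319) + 10.8 * (-0.9659, -0.2588) = (0.5176 + -10.4320, -1.9319 + -2.7952) = (-9.9144, -4.7271)
link 2: phi[2] = -75 + -90 + -85 = -250 deg
  cos(-250 deg) = -0.3420, sin(-250 deg) = 0.9397
  joint[3] = (-9.9144, -4.7271) + 11.2 * (-0.3420, 0.9397) = (-9.9144 + -3.8306, -4.7271 + 10.5246) = (-13.7450, 5.7975)
link 3: phi[3] = -75 + -90 + -85 + -60 = -310 deg
  cos(-310 deg) = 0.6428, sin(-310 deg) = 0.7660
  joint[4] = (-13.7450, 5.7975) + 6.6 * (0.6428, 0.7660) = (-13.7450 + 4.2424, 5.7975 + 5.0559) = (-9.5026, 10.8534)
End effector: (-9.5026, 10.8534)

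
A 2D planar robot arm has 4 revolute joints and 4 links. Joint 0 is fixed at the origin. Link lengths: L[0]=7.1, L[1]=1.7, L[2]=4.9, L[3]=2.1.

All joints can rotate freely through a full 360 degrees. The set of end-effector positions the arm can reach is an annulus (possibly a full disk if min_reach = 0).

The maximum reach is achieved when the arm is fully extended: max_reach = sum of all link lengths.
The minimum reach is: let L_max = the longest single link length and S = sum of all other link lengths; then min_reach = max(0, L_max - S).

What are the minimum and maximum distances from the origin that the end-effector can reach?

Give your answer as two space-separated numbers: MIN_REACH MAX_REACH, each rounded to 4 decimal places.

Answer: 0.0000 15.8000

Derivation:
Link lengths: [7.1, 1.7, 4.9, 2.1]
max_reach = 7.1 + 1.7 + 4.9 + 2.1 = 15.8
L_max = max([7.1, 1.7, 4.9, 2.1]) = 7.1
S (sum of others) = 15.8 - 7.1 = 8.7
min_reach = max(0, 7.1 - 8.7) = max(0, -1.6) = 0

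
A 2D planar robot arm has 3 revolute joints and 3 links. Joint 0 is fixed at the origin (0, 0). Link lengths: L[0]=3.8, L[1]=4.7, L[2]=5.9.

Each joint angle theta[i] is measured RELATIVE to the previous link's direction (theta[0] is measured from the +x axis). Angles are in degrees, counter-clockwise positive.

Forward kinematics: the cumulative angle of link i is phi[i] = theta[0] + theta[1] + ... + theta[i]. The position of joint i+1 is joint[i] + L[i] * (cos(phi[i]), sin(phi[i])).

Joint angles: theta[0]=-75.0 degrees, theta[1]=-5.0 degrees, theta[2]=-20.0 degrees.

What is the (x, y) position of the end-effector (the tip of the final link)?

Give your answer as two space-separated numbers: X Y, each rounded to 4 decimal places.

Answer: 0.7751 -14.1095

Derivation:
joint[0] = (0.0000, 0.0000)  (base)
link 0: phi[0] = -75 = -75 deg
  cos(-75 deg) = 0.2588, sin(-75 deg) = -0.9659
  joint[1] = (0.0000, 0.0000) + 3.8 * (0.2588, -0.9659) = (0.0000 + 0.9835, 0.0000 + -3.6705) = (0.9835, -3.6705)
link 1: phi[1] = -75 + -5 = -80 deg
  cos(-80 deg) = 0.1736, sin(-80 deg) = -0.9848
  joint[2] = (0.9835, -3.6705) + 4.7 * (0.1736, -0.9848) = (0.9835 + 0.8161, -3.6705 + -4.6286) = (1.7997, -8.2991)
link 2: phi[2] = -75 + -5 + -20 = -100 deg
  cos(-100 deg) = -0.1736, sin(-100 deg) = -0.9848
  joint[3] = (1.7997, -8.2991) + 5.9 * (-0.1736, -0.9848) = (1.7997 + -1.0245, -8.2991 + -5.8104) = (0.7751, -14.1095)
End effector: (0.7751, -14.1095)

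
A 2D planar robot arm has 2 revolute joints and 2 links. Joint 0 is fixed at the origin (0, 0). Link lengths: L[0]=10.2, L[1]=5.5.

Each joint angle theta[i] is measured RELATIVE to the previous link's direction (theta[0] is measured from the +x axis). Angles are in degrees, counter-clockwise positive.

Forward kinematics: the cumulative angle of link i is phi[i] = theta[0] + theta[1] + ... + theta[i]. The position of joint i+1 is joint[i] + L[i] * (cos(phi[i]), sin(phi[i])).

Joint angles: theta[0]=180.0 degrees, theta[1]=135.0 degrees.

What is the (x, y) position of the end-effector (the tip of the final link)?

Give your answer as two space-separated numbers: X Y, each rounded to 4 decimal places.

Answer: -6.3109 -3.8891

Derivation:
joint[0] = (0.0000, 0.0000)  (base)
link 0: phi[0] = 180 = 180 deg
  cos(180 deg) = -1.0000, sin(180 deg) = 0.0000
  joint[1] = (0.0000, 0.0000) + 10.2 * (-1.0000, 0.0000) = (0.0000 + -10.2000, 0.0000 + 0.0000) = (-10.2000, 0.0000)
link 1: phi[1] = 180 + 135 = 315 deg
  cos(315 deg) = 0.7071, sin(315 deg) = -0.7071
  joint[2] = (-10.2000, 0.0000) + 5.5 * (0.7071, -0.7071) = (-10.2000 + 3.8891, 0.0000 + -3.8891) = (-6.3109, -3.8891)
End effector: (-6.3109, -3.8891)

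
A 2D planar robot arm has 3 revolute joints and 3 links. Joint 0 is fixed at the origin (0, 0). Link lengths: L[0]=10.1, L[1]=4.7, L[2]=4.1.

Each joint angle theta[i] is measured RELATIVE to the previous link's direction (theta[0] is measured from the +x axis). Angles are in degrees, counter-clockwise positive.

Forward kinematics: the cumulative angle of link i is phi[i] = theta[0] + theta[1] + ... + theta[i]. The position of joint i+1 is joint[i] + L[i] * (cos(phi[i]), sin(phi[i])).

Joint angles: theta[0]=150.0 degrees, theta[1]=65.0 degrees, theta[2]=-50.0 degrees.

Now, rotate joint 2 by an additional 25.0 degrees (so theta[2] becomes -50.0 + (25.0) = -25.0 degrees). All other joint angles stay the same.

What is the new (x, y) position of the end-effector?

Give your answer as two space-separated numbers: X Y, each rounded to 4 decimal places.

joint[0] = (0.0000, 0.0000)  (base)
link 0: phi[0] = 150 = 150 deg
  cos(150 deg) = -0.8660, sin(150 deg) = 0.5000
  joint[1] = (0.0000, 0.0000) + 10.1 * (-0.8660, 0.5000) = (0.0000 + -8.7469, 0.0000 + 5.0500) = (-8.7469, 5.0500)
link 1: phi[1] = 150 + 65 = 215 deg
  cos(215 deg) = -0.8192, sin(215 deg) = -0.5736
  joint[2] = (-8.7469, 5.0500) + 4.7 * (-0.8192, -0.5736) = (-8.7469 + -3.8500, 5.0500 + -2.6958) = (-12.5969, 2.3542)
link 2: phi[2] = 150 + 65 + -25 = 190 deg
  cos(190 deg) = -0.9848, sin(190 deg) = -0.1736
  joint[3] = (-12.5969, 2.3542) + 4.1 * (-0.9848, -0.1736) = (-12.5969 + -4.0377, 2.3542 + -0.7120) = (-16.6346, 1.6422)
End effector: (-16.6346, 1.6422)

Answer: -16.6346 1.6422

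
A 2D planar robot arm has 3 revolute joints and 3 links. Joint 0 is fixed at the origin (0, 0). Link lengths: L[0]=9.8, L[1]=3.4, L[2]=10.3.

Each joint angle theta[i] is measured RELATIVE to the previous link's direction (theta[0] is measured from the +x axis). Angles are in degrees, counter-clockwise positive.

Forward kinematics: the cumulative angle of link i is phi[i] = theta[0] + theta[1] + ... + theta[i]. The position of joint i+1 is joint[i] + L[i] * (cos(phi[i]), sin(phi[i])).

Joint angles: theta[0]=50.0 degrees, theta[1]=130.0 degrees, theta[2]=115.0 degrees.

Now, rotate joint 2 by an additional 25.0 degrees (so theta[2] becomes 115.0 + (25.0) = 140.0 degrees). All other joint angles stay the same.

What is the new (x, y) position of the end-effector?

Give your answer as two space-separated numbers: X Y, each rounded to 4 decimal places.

joint[0] = (0.0000, 0.0000)  (base)
link 0: phi[0] = 50 = 50 deg
  cos(50 deg) = 0.6428, sin(50 deg) = 0.7660
  joint[1] = (0.0000, 0.0000) + 9.8 * (0.6428, 0.7660) = (0.0000 + 6.2993, 0.0000 + 7.5072) = (6.2993, 7.5072)
link 1: phi[1] = 50 + 130 = 180 deg
  cos(180 deg) = -1.0000, sin(180 deg) = 0.0000
  joint[2] = (6.2993, 7.5072) + 3.4 * (-1.0000, 0.0000) = (6.2993 + -3.4000, 7.5072 + 0.0000) = (2.8993, 7.5072)
link 2: phi[2] = 50 + 130 + 140 = 320 deg
  cos(320 deg) = 0.7660, sin(320 deg) = -0.6428
  joint[3] = (2.8993, 7.5072) + 10.3 * (0.7660, -0.6428) = (2.8993 + 7.8903, 7.5072 + -6.6207) = (10.7896, 0.8865)
End effector: (10.7896, 0.8865)

Answer: 10.7896 0.8865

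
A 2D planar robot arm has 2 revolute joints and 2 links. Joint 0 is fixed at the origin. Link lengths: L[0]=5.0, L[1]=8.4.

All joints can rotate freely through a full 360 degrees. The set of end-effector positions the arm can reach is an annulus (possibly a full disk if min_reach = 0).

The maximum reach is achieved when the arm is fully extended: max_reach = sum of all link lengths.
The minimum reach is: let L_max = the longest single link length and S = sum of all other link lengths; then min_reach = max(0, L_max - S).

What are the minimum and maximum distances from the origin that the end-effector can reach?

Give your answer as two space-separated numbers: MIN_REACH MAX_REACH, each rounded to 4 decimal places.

Link lengths: [5.0, 8.4]
max_reach = 5 + 8.4 = 13.4
L_max = max([5.0, 8.4]) = 8.4
S (sum of others) = 13.4 - 8.4 = 5
min_reach = max(0, 8.4 - 5) = max(0, 3.4) = 3.4

Answer: 3.4000 13.4000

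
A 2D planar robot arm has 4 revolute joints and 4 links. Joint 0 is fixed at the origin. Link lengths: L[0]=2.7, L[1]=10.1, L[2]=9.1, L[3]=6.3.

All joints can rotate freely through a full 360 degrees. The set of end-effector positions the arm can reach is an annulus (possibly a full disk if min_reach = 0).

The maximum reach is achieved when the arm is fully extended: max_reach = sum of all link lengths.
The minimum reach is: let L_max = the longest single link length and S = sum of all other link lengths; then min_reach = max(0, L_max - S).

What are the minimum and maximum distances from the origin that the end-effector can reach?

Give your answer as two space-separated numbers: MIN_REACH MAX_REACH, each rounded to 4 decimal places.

Link lengths: [2.7, 10.1, 9.1, 6.3]
max_reach = 2.7 + 10.1 + 9.1 + 6.3 = 28.2
L_max = max([2.7, 10.1, 9.1, 6.3]) = 10.1
S (sum of others) = 28.2 - 10.1 = 18.1
min_reach = max(0, 10.1 - 18.1) = max(0, -8) = 0

Answer: 0.0000 28.2000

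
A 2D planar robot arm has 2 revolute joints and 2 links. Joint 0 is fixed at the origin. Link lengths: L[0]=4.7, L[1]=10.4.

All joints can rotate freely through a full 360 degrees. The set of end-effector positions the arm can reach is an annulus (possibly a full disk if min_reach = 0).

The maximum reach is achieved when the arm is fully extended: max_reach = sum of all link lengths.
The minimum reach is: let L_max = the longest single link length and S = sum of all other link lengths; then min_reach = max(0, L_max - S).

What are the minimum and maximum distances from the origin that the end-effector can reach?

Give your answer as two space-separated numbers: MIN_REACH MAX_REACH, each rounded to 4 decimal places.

Link lengths: [4.7, 10.4]
max_reach = 4.7 + 10.4 = 15.1
L_max = max([4.7, 10.4]) = 10.4
S (sum of others) = 15.1 - 10.4 = 4.7
min_reach = max(0, 10.4 - 4.7) = max(0, 5.7) = 5.7

Answer: 5.7000 15.1000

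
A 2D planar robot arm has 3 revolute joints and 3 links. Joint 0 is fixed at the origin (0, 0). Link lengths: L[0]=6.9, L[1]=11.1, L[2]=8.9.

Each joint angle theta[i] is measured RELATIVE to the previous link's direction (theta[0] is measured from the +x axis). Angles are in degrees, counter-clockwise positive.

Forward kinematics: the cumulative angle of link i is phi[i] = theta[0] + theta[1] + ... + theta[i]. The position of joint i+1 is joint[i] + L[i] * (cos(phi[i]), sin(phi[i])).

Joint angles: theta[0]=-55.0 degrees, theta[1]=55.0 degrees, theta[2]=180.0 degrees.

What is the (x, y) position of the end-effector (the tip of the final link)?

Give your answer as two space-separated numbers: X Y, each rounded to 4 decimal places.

joint[0] = (0.0000, 0.0000)  (base)
link 0: phi[0] = -55 = -55 deg
  cos(-55 deg) = 0.5736, sin(-55 deg) = -0.8192
  joint[1] = (0.0000, 0.0000) + 6.9 * (0.5736, -0.8192) = (0.0000 + 3.9577, 0.0000 + -5.6521) = (3.9577, -5.6521)
link 1: phi[1] = -55 + 55 = 0 deg
  cos(0 deg) = 1.0000, sin(0 deg) = 0.0000
  joint[2] = (3.9577, -5.6521) + 11.1 * (1.0000, 0.0000) = (3.9577 + 11.1000, -5.6521 + 0.0000) = (15.0577, -5.6521)
link 2: phi[2] = -55 + 55 + 180 = 180 deg
  cos(180 deg) = -1.0000, sin(180 deg) = 0.0000
  joint[3] = (15.0577, -5.6521) + 8.9 * (-1.0000, 0.0000) = (15.0577 + -8.9000, -5.6521 + 0.0000) = (6.1577, -5.6521)
End effector: (6.1577, -5.6521)

Answer: 6.1577 -5.6521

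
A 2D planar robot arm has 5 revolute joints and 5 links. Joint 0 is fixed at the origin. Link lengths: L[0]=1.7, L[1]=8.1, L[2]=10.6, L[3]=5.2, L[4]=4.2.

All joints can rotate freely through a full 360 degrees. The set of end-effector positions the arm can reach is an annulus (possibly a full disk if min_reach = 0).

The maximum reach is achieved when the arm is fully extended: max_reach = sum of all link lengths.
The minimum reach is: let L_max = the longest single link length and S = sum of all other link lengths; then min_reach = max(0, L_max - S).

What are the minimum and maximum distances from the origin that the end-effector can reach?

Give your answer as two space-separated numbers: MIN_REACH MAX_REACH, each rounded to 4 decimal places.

Answer: 0.0000 29.8000

Derivation:
Link lengths: [1.7, 8.1, 10.6, 5.2, 4.2]
max_reach = 1.7 + 8.1 + 10.6 + 5.2 + 4.2 = 29.8
L_max = max([1.7, 8.1, 10.6, 5.2, 4.2]) = 10.6
S (sum of others) = 29.8 - 10.6 = 19.2
min_reach = max(0, 10.6 - 19.2) = max(0, -8.6) = 0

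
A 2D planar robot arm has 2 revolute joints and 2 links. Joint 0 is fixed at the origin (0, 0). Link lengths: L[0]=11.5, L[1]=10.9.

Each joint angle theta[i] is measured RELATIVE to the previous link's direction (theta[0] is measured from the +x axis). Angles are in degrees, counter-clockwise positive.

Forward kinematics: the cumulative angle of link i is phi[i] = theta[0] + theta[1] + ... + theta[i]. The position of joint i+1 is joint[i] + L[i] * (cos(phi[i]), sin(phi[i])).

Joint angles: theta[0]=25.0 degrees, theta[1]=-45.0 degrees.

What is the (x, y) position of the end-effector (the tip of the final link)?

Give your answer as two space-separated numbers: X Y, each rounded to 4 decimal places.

Answer: 20.6652 1.1321

Derivation:
joint[0] = (0.0000, 0.0000)  (base)
link 0: phi[0] = 25 = 25 deg
  cos(25 deg) = 0.9063, sin(25 deg) = 0.4226
  joint[1] = (0.0000, 0.0000) + 11.5 * (0.9063, 0.4226) = (0.0000 + 10.4225, 0.0000 + 4.8601) = (10.4225, 4.8601)
link 1: phi[1] = 25 + -45 = -20 deg
  cos(-20 deg) = 0.9397, sin(-20 deg) = -0.3420
  joint[2] = (10.4225, 4.8601) + 10.9 * (0.9397, -0.3420) = (10.4225 + 10.2426, 4.8601 + -3.7280) = (20.6652, 1.1321)
End effector: (20.6652, 1.1321)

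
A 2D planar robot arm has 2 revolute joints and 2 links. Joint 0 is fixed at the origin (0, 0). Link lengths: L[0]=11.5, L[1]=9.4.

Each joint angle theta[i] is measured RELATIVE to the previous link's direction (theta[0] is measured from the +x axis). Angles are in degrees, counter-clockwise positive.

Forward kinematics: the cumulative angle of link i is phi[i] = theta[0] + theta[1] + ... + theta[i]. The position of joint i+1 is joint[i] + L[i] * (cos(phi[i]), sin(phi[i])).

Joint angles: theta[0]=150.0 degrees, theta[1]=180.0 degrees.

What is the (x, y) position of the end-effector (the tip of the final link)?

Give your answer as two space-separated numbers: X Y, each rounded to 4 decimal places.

joint[0] = (0.0000, 0.0000)  (base)
link 0: phi[0] = 150 = 150 deg
  cos(150 deg) = -0.8660, sin(150 deg) = 0.5000
  joint[1] = (0.0000, 0.0000) + 11.5 * (-0.8660, 0.5000) = (0.0000 + -9.9593, 0.0000 + 5.7500) = (-9.9593, 5.7500)
link 1: phi[1] = 150 + 180 = 330 deg
  cos(330 deg) = 0.8660, sin(330 deg) = -0.5000
  joint[2] = (-9.9593, 5.7500) + 9.4 * (0.8660, -0.5000) = (-9.9593 + 8.1406, 5.7500 + -4.7000) = (-1.8187, 1.0500)
End effector: (-1.8187, 1.0500)

Answer: -1.8187 1.0500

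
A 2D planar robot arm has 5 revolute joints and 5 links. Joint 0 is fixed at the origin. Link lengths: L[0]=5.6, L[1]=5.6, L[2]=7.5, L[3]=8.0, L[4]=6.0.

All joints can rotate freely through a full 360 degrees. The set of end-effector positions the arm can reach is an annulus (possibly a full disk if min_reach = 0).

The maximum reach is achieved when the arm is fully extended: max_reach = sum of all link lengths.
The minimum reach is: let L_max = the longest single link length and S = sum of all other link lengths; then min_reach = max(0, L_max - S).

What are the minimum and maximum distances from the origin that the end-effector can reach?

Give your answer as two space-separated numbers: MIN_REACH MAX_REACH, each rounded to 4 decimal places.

Link lengths: [5.6, 5.6, 7.5, 8.0, 6.0]
max_reach = 5.6 + 5.6 + 7.5 + 8 + 6 = 32.7
L_max = max([5.6, 5.6, 7.5, 8.0, 6.0]) = 8
S (sum of others) = 32.7 - 8 = 24.7
min_reach = max(0, 8 - 24.7) = max(0, -16.7) = 0

Answer: 0.0000 32.7000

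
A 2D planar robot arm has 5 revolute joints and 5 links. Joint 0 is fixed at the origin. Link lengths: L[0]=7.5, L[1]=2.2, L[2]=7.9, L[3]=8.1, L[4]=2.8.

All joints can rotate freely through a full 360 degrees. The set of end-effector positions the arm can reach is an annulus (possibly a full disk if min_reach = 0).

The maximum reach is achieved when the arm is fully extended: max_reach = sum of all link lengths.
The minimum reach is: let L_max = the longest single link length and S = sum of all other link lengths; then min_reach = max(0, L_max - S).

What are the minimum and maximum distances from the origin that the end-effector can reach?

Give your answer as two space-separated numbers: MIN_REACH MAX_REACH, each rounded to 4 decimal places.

Answer: 0.0000 28.5000

Derivation:
Link lengths: [7.5, 2.2, 7.9, 8.1, 2.8]
max_reach = 7.5 + 2.2 + 7.9 + 8.1 + 2.8 = 28.5
L_max = max([7.5, 2.2, 7.9, 8.1, 2.8]) = 8.1
S (sum of others) = 28.5 - 8.1 = 20.4
min_reach = max(0, 8.1 - 20.4) = max(0, -12.3) = 0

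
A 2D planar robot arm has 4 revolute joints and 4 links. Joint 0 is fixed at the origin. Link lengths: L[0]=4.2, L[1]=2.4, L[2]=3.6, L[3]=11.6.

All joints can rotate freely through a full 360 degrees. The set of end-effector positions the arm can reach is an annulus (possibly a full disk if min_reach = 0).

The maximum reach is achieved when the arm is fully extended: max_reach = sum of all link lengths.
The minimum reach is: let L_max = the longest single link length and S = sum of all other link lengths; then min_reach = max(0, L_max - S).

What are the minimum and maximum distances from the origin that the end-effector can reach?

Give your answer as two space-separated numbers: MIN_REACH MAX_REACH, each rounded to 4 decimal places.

Link lengths: [4.2, 2.4, 3.6, 11.6]
max_reach = 4.2 + 2.4 + 3.6 + 11.6 = 21.8
L_max = max([4.2, 2.4, 3.6, 11.6]) = 11.6
S (sum of others) = 21.8 - 11.6 = 10.2
min_reach = max(0, 11.6 - 10.2) = max(0, 1.4) = 1.4

Answer: 1.4000 21.8000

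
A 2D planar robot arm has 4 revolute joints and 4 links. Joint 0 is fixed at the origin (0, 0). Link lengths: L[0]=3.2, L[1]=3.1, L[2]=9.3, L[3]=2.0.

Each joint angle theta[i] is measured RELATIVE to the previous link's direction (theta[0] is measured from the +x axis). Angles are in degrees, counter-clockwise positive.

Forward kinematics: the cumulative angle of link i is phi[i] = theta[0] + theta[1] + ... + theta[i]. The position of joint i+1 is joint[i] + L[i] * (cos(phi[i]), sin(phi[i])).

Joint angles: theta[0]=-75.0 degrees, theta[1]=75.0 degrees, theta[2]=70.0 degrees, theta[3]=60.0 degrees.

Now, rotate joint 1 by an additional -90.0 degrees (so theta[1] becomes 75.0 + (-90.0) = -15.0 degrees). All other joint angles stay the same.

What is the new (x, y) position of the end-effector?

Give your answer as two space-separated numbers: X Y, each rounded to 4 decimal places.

Answer: 11.0995 -8.0862

Derivation:
joint[0] = (0.0000, 0.0000)  (base)
link 0: phi[0] = -75 = -75 deg
  cos(-75 deg) = 0.2588, sin(-75 deg) = -0.9659
  joint[1] = (0.0000, 0.0000) + 3.2 * (0.2588, -0.9659) = (0.0000 + 0.8282, 0.0000 + -3.0910) = (0.8282, -3.0910)
link 1: phi[1] = -75 + -15 = -90 deg
  cos(-90 deg) = 0.0000, sin(-90 deg) = -1.0000
  joint[2] = (0.8282, -3.0910) + 3.1 * (0.0000, -1.0000) = (0.8282 + 0.0000, -3.0910 + -3.1000) = (0.8282, -6.1910)
link 2: phi[2] = -75 + -15 + 70 = -20 deg
  cos(-20 deg) = 0.9397, sin(-20 deg) = -0.3420
  joint[3] = (0.8282, -6.1910) + 9.3 * (0.9397, -0.3420) = (0.8282 + 8.7391, -6.1910 + -3.1808) = (9.5674, -9.3717)
link 3: phi[3] = -75 + -15 + 70 + 60 = 40 deg
  cos(40 deg) = 0.7660, sin(40 deg) = 0.6428
  joint[4] = (9.5674, -9.3717) + 2 * (0.7660, 0.6428) = (9.5674 + 1.5321, -9.3717 + 1.2856) = (11.0995, -8.0862)
End effector: (11.0995, -8.0862)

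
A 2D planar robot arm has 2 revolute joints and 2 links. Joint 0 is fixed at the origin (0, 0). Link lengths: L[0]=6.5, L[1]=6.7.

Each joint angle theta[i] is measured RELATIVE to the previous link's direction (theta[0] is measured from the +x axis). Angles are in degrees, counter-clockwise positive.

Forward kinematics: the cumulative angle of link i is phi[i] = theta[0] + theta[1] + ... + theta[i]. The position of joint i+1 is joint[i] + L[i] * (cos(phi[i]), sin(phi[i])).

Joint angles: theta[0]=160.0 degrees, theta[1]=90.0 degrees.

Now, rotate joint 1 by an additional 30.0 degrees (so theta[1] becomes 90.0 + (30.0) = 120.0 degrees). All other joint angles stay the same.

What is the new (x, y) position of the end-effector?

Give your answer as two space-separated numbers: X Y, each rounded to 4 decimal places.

joint[0] = (0.0000, 0.0000)  (base)
link 0: phi[0] = 160 = 160 deg
  cos(160 deg) = -0.9397, sin(160 deg) = 0.3420
  joint[1] = (0.0000, 0.0000) + 6.5 * (-0.9397, 0.3420) = (0.0000 + -6.1080, 0.0000 + 2.2231) = (-6.1080, 2.2231)
link 1: phi[1] = 160 + 120 = 280 deg
  cos(280 deg) = 0.1736, sin(280 deg) = -0.9848
  joint[2] = (-6.1080, 2.2231) + 6.7 * (0.1736, -0.9848) = (-6.1080 + 1.1634, 2.2231 + -6.5982) = (-4.9446, -4.3751)
End effector: (-4.9446, -4.3751)

Answer: -4.9446 -4.3751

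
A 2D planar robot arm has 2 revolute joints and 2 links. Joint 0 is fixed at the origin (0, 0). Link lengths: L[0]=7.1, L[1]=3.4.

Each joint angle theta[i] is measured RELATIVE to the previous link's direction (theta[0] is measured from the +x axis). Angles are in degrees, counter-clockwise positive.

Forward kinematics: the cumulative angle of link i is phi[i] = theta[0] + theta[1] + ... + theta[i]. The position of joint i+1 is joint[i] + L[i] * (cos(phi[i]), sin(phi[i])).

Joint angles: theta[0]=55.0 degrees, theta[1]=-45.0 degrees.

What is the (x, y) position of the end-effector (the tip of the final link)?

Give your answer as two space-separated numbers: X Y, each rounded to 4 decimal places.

Answer: 7.4207 6.4064

Derivation:
joint[0] = (0.0000, 0.0000)  (base)
link 0: phi[0] = 55 = 55 deg
  cos(55 deg) = 0.5736, sin(55 deg) = 0.8192
  joint[1] = (0.0000, 0.0000) + 7.1 * (0.5736, 0.8192) = (0.0000 + 4.0724, 0.0000 + 5.8160) = (4.0724, 5.8160)
link 1: phi[1] = 55 + -45 = 10 deg
  cos(10 deg) = 0.9848, sin(10 deg) = 0.1736
  joint[2] = (4.0724, 5.8160) + 3.4 * (0.9848, 0.1736) = (4.0724 + 3.3483, 5.8160 + 0.5904) = (7.4207, 6.4064)
End effector: (7.4207, 6.4064)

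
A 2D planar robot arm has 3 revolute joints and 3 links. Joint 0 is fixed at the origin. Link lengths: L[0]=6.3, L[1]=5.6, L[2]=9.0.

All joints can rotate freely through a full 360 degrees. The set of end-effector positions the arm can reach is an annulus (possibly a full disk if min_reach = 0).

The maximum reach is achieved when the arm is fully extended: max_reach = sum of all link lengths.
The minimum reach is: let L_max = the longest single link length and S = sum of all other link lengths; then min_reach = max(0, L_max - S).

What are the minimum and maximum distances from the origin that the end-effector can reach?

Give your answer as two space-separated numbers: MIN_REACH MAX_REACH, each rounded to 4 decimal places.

Answer: 0.0000 20.9000

Derivation:
Link lengths: [6.3, 5.6, 9.0]
max_reach = 6.3 + 5.6 + 9 = 20.9
L_max = max([6.3, 5.6, 9.0]) = 9
S (sum of others) = 20.9 - 9 = 11.9
min_reach = max(0, 9 - 11.9) = max(0, -2.9) = 0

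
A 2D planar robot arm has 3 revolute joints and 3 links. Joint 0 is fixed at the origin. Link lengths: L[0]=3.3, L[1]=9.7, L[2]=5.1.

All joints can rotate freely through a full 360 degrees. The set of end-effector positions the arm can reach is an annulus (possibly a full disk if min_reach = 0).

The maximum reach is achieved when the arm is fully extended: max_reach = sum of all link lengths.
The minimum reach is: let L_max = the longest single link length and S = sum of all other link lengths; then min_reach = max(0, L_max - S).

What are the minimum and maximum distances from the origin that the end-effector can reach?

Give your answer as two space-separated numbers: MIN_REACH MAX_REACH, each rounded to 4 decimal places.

Link lengths: [3.3, 9.7, 5.1]
max_reach = 3.3 + 9.7 + 5.1 = 18.1
L_max = max([3.3, 9.7, 5.1]) = 9.7
S (sum of others) = 18.1 - 9.7 = 8.4
min_reach = max(0, 9.7 - 8.4) = max(0, 1.3) = 1.3

Answer: 1.3000 18.1000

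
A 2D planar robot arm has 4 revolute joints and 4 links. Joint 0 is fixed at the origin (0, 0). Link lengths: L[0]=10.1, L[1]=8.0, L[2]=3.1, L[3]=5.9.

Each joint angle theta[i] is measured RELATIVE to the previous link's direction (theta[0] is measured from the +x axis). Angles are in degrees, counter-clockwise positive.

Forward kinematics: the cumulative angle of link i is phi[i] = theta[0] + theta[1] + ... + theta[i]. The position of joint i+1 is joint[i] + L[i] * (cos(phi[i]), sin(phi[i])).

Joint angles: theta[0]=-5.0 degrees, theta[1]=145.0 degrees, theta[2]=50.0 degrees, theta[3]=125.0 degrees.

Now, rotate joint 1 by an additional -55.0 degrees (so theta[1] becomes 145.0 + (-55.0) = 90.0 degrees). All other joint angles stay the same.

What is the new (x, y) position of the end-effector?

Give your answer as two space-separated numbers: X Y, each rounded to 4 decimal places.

Answer: 7.5423 3.4709

Derivation:
joint[0] = (0.0000, 0.0000)  (base)
link 0: phi[0] = -5 = -5 deg
  cos(-5 deg) = 0.9962, sin(-5 deg) = -0.0872
  joint[1] = (0.0000, 0.0000) + 10.1 * (0.9962, -0.0872) = (0.0000 + 10.0616, 0.0000 + -0.8803) = (10.0616, -0.8803)
link 1: phi[1] = -5 + 90 = 85 deg
  cos(85 deg) = 0.0872, sin(85 deg) = 0.9962
  joint[2] = (10.0616, -0.8803) + 8 * (0.0872, 0.9962) = (10.0616 + 0.6972, -0.8803 + 7.9696) = (10.7588, 7.0893)
link 2: phi[2] = -5 + 90 + 50 = 135 deg
  cos(135 deg) = -0.7071, sin(135 deg) = 0.7071
  joint[3] = (10.7588, 7.0893) + 3.1 * (-0.7071, 0.7071) = (10.7588 + -2.1920, 7.0893 + 2.1920) = (8.5668, 9.2813)
link 3: phi[3] = -5 + 90 + 50 + 125 = 260 deg
  cos(260 deg) = -0.1736, sin(260 deg) = -0.9848
  joint[4] = (8.5668, 9.2813) + 5.9 * (-0.1736, -0.9848) = (8.5668 + -1.0245, 9.2813 + -5.8104) = (7.5423, 3.4709)
End effector: (7.5423, 3.4709)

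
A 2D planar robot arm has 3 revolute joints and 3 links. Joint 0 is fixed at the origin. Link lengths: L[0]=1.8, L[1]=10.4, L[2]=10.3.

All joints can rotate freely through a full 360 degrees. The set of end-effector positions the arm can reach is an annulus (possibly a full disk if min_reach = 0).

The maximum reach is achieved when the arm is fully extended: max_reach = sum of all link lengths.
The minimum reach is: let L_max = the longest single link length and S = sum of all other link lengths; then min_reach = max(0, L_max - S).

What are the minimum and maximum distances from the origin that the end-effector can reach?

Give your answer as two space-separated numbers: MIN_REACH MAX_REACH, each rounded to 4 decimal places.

Link lengths: [1.8, 10.4, 10.3]
max_reach = 1.8 + 10.4 + 10.3 = 22.5
L_max = max([1.8, 10.4, 10.3]) = 10.4
S (sum of others) = 22.5 - 10.4 = 12.1
min_reach = max(0, 10.4 - 12.1) = max(0, -1.7) = 0

Answer: 0.0000 22.5000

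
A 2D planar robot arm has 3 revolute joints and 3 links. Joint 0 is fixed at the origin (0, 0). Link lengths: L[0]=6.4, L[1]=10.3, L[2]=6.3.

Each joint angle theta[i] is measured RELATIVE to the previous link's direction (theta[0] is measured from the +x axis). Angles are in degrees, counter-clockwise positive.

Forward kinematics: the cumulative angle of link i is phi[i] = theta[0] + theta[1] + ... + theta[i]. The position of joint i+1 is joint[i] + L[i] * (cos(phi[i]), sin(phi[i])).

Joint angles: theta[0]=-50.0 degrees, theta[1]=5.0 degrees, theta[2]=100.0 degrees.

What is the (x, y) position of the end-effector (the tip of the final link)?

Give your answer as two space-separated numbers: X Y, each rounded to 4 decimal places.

Answer: 15.0106 -7.0252

Derivation:
joint[0] = (0.0000, 0.0000)  (base)
link 0: phi[0] = -50 = -50 deg
  cos(-50 deg) = 0.6428, sin(-50 deg) = -0.7660
  joint[1] = (0.0000, 0.0000) + 6.4 * (0.6428, -0.7660) = (0.0000 + 4.1138, 0.0000 + -4.9027) = (4.1138, -4.9027)
link 1: phi[1] = -50 + 5 = -45 deg
  cos(-45 deg) = 0.7071, sin(-45 deg) = -0.7071
  joint[2] = (4.1138, -4.9027) + 10.3 * (0.7071, -0.7071) = (4.1138 + 7.2832, -4.9027 + -7.2832) = (11.3970, -12.1859)
link 2: phi[2] = -50 + 5 + 100 = 55 deg
  cos(55 deg) = 0.5736, sin(55 deg) = 0.8192
  joint[3] = (11.3970, -12.1859) + 6.3 * (0.5736, 0.8192) = (11.3970 + 3.6135, -12.1859 + 5.1607) = (15.0106, -7.0252)
End effector: (15.0106, -7.0252)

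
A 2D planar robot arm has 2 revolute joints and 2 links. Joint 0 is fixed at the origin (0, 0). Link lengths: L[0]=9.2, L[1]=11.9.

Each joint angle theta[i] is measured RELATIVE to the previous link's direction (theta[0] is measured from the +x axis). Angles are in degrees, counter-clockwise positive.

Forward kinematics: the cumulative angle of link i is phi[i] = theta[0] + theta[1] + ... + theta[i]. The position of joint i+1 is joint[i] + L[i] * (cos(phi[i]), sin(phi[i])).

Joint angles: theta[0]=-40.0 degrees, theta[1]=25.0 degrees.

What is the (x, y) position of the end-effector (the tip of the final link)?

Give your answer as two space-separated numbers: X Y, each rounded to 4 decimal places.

joint[0] = (0.0000, 0.0000)  (base)
link 0: phi[0] = -40 = -40 deg
  cos(-40 deg) = 0.7660, sin(-40 deg) = -0.6428
  joint[1] = (0.0000, 0.0000) + 9.2 * (0.7660, -0.6428) = (0.0000 + 7.0476, 0.0000 + -5.9136) = (7.0476, -5.9136)
link 1: phi[1] = -40 + 25 = -15 deg
  cos(-15 deg) = 0.9659, sin(-15 deg) = -0.2588
  joint[2] = (7.0476, -5.9136) + 11.9 * (0.9659, -0.2588) = (7.0476 + 11.4945, -5.9136 + -3.0799) = (18.5421, -8.9936)
End effector: (18.5421, -8.9936)

Answer: 18.5421 -8.9936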